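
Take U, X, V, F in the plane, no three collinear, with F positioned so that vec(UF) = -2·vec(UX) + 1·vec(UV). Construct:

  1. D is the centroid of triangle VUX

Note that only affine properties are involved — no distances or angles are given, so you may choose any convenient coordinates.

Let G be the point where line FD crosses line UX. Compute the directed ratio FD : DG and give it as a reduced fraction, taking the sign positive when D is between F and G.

Assign U = (0, 0), X = (1, 0), V = (0, 1), F = (-2, 1) — the answer is frame-independent, so this choice is without loss of generality.
1. D is the centroid of triangle VUX ⇒ D = (1/3, 1/3)
line FD meets UX at G = (3/2, 0)
D = F + t·(G−F) with t = 2/3, so FD:DG = 2/3:1/3

FD:DG = 2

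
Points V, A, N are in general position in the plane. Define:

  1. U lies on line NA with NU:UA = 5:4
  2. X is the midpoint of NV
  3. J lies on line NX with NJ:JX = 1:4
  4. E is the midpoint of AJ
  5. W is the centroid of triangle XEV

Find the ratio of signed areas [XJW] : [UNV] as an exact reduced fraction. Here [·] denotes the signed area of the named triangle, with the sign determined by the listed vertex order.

Set V = (0, 0), A = (1, 0), N = (0, 1); any affine frame gives the same invariant.
1. U lies on line NA with NU:UA = 5:4 ⇒ U = (5/9, 4/9)
2. X is the midpoint of NV ⇒ X = (0, 1/2)
3. J lies on line NX with NJ:JX = 1:4 ⇒ J = (0, 9/10)
4. E is the midpoint of AJ ⇒ E = (1/2, 9/20)
5. W is the centroid of triangle XEV ⇒ W = (1/6, 19/60)
2·[XJW] = -1/15, 2·[UNV] = 5/9
[XJW]:[UNV] = -1/15:5/9 = -3/25

[XJW]:[UNV] = -3/25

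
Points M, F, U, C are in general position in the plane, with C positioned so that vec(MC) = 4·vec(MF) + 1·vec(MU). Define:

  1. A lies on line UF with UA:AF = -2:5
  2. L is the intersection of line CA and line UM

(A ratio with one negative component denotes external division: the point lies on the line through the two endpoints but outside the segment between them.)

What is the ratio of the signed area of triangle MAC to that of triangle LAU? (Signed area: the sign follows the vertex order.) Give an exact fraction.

Choose coordinates M = (0, 0), F = (1, 0), U = (0, 1), C = (4, 1).
1. A lies on line UF with UA:AF = -2:5 ⇒ A = (-2/3, 5/3)
2. L is the intersection of line CA and line UM ⇒ L = (0, 11/7)
2·[MAC] = -22/3, 2·[LAU] = 8/21
[MAC]:[LAU] = -22/3:8/21 = -77/4

[MAC]:[LAU] = -77/4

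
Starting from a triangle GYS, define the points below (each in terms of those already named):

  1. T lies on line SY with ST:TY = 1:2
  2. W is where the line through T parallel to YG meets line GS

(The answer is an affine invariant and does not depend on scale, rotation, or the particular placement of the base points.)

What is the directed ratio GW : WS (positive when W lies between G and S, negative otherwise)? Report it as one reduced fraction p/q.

GW:WS = 2

Set G = (0, 0), Y = (1, 0), S = (0, 1); any affine frame gives the same invariant.
1. T lies on line SY with ST:TY = 1:2 ⇒ T = (1/3, 2/3)
2. W is where the line through T parallel to YG meets line GS ⇒ W = (0, 2/3)
W = G + t·(S−G) with t = 2/3, so GW:WS = t:(1−t) = 2/3:1/3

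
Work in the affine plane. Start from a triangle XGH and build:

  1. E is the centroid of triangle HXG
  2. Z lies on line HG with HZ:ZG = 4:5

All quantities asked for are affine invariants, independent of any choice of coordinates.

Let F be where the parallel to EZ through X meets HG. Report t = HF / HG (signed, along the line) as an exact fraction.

Work in coordinates with X = (0, 0), G = (1, 0), H = (0, 1).
1. E is the centroid of triangle HXG ⇒ E = (1/3, 1/3)
2. Z lies on line HG with HZ:ZG = 4:5 ⇒ Z = (4/9, 5/9)
through X parallel to EZ: direction (1/9, 2/9); meets HG at F = (1/3, 2/3)
F = H + t·(G−H) with t = 1/3

t = 1/3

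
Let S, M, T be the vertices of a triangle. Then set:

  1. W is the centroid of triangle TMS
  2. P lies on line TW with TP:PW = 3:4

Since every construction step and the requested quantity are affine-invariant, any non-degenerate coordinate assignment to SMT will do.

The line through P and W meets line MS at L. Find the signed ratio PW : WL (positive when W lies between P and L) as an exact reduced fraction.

Assign S = (0, 0), M = (1, 0), T = (0, 1) — the answer is frame-independent, so this choice is without loss of generality.
1. W is the centroid of triangle TMS ⇒ W = (1/3, 1/3)
2. P lies on line TW with TP:PW = 3:4 ⇒ P = (1/7, 5/7)
line PW meets MS at L = (1/2, 0)
W = P + t·(L−P) with t = 8/15, so PW:WL = 8/15:7/15

PW:WL = 8/7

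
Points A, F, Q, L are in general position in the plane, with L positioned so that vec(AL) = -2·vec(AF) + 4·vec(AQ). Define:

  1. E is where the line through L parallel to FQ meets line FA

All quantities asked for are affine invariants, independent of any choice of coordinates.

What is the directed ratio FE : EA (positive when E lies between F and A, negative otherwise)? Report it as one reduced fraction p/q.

FE:EA = -1/2

Work in coordinates with A = (0, 0), F = (1, 0), Q = (0, 1), L = (-2, 4).
1. E is where the line through L parallel to FQ meets line FA ⇒ E = (2, 0)
E = F + t·(A−F) with t = -1, so FE:EA = t:(1−t) = -1:2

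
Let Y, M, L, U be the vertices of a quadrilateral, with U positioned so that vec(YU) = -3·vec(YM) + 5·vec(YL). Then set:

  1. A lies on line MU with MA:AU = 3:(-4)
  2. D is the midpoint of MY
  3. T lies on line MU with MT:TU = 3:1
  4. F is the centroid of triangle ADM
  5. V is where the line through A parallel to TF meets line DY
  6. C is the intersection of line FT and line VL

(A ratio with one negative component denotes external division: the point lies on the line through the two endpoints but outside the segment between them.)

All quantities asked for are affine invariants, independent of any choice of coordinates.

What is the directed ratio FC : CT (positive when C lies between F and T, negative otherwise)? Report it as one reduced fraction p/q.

Assign Y = (0, 0), M = (1, 0), L = (0, 1), U = (-3, 5) — the answer is frame-independent, so this choice is without loss of generality.
1. A lies on line MU with MA:AU = 3:(-4) ⇒ A = (13, -15)
2. D is the midpoint of MY ⇒ D = (1/2, 0)
3. T lies on line MU with MT:TU = 3:1 ⇒ T = (-2, 15/4)
4. F is the centroid of triangle ADM ⇒ F = (29/6, -5)
5. V is where the line through A parallel to TF meets line DY ⇒ V = (9/7, 0)
6. C is the intersection of line FT and line VL ⇒ C = (279/742, 75/106)
C = F + t·(T−F) with t = 242/371, so FC:CT = t:(1−t) = 242/371:129/371

FC:CT = 242/129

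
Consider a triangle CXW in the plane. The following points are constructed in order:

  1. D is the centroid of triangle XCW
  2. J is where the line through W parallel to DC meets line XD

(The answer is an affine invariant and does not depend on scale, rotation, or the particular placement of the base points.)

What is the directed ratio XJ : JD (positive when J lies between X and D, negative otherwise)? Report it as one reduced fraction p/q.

XJ:JD = -2

Set C = (0, 0), X = (1, 0), W = (0, 1); any affine frame gives the same invariant.
1. D is the centroid of triangle XCW ⇒ D = (1/3, 1/3)
2. J is where the line through W parallel to DC meets line XD ⇒ J = (-1/3, 2/3)
J = X + t·(D−X) with t = 2, so XJ:JD = t:(1−t) = 2:-1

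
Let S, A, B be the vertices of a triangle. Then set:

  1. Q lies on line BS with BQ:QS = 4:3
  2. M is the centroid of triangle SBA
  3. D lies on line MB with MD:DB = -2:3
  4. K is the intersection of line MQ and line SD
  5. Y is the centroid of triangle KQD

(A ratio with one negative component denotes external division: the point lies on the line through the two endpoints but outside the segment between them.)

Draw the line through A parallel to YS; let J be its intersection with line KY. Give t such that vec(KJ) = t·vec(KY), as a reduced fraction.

Work in coordinates with S = (0, 0), A = (1, 0), B = (0, 1).
1. Q lies on line BS with BQ:QS = 4:3 ⇒ Q = (0, 3/7)
2. M is the centroid of triangle SBA ⇒ M = (1/3, 1/3)
3. D lies on line MB with MD:DB = -2:3 ⇒ D = (1, -1)
4. K is the intersection of line MQ and line SD ⇒ K = (-3/5, 3/5)
5. Y is the centroid of triangle KQD ⇒ Y = (2/15, 1/105)
through A parallel to YS: direction (-2/15, -1/105); meets KY at J = (29/135, -53/945)
J = K + t·(Y−K) with t = 10/9

t = 10/9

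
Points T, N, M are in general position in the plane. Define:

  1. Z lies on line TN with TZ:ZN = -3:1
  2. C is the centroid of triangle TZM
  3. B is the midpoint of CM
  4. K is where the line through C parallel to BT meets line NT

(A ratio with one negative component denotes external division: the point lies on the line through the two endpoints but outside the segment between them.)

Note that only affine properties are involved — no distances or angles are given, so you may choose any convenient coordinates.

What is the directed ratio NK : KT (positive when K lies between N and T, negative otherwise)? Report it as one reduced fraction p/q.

NK:KT = 5/3

Work in coordinates with T = (0, 0), N = (1, 0), M = (0, 1).
1. Z lies on line TN with TZ:ZN = -3:1 ⇒ Z = (3/2, 0)
2. C is the centroid of triangle TZM ⇒ C = (1/2, 1/3)
3. B is the midpoint of CM ⇒ B = (1/4, 2/3)
4. K is where the line through C parallel to BT meets line NT ⇒ K = (3/8, 0)
K = N + t·(T−N) with t = 5/8, so NK:KT = t:(1−t) = 5/8:3/8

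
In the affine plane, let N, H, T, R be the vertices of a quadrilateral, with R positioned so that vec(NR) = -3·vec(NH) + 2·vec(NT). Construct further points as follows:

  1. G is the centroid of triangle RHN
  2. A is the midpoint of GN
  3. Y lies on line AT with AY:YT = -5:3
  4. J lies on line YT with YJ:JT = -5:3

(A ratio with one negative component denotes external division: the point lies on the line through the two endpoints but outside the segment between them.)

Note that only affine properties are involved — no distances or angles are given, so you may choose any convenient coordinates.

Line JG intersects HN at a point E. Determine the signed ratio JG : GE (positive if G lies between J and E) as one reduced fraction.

JG:GE = -7/4

Work in coordinates with N = (0, 0), H = (1, 0), T = (0, 1), R = (-3, 2).
1. G is the centroid of triangle RHN ⇒ G = (-2/3, 2/3)
2. A is the midpoint of GN ⇒ A = (-1/3, 1/3)
3. Y lies on line AT with AY:YT = -5:3 ⇒ Y = (1/2, 2)
4. J lies on line YT with YJ:JT = -5:3 ⇒ J = (-3/4, -1/2)
line JG meets HN at E = (-5/7, 0)
G = J + t·(E−J) with t = 7/3, so JG:GE = 7/3:-4/3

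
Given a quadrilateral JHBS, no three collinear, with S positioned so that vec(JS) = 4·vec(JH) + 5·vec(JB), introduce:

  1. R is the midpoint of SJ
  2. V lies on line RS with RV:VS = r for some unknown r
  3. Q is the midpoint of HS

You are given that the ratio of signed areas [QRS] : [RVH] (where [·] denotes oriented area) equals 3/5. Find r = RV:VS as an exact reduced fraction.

r = 5

Choose coordinates J = (0, 0), H = (1, 0), B = (0, 1), S = (4, 5).
1. R is the midpoint of SJ ⇒ R = (2, 5/2)
2. With RV:VS = r, write λ = r/(r+1) so V = R + λ·(S−R); V is affine-linear in λ
3. Q is the midpoint of HS ⇒ Q = (5/2, 5/2)
Every point depending on V is an affine combination of V and λ-independent points, so each such coordinate is linear in λ; the λ² term in each signed area is a multiple of (S−R)×(S−R) = 0, so 2·[QRS] and 2·[RVH] are each linear in λ. Evaluating at λ=0 and λ=1:
  2·[QRS] = -5/4,   2·[RVH] = -5/2·λ
So [QRS]:[RVH] = (-5/4) / (-5/2·λ). Setting this equal to 3/5:
  -5/4 = 3/5·(-5/2·λ)  ⇒  λ = 5/6
Then r = λ/(1−λ) = (5/6)/(1/6) = 5. Check: with r = 5, V = (11/3, 55/12) and [QRS]:[RVH] = 3/5 as required.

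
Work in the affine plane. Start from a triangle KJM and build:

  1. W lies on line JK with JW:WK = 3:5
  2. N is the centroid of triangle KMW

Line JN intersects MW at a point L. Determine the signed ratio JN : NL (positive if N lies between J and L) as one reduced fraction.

JN:NL = -14/5

Choose coordinates K = (0, 0), J = (1, 0), M = (0, 1).
1. W lies on line JK with JW:WK = 3:5 ⇒ W = (5/8, 0)
2. N is the centroid of triangle KMW ⇒ N = (5/24, 1/3)
line JN meets MW at L = (55/112, 3/14)
N = J + t·(L−J) with t = 14/9, so JN:NL = 14/9:-5/9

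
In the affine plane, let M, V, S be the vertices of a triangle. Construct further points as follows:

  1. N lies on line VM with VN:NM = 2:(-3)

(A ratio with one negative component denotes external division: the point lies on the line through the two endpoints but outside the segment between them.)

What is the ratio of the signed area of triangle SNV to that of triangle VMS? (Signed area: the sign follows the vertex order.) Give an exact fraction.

Set M = (0, 0), V = (1, 0), S = (0, 1); any affine frame gives the same invariant.
1. N lies on line VM with VN:NM = 2:(-3) ⇒ N = (3, 0)
2·[SNV] = -2, 2·[VMS] = -1
[SNV]:[VMS] = -2:-1 = 2

[SNV]:[VMS] = 2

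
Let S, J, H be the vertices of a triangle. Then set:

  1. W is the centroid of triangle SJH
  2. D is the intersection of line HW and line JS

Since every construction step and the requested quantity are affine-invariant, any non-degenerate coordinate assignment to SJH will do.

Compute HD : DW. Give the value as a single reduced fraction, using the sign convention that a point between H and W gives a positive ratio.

Set S = (0, 0), J = (1, 0), H = (0, 1); any affine frame gives the same invariant.
1. W is the centroid of triangle SJH ⇒ W = (1/3, 1/3)
2. D is the intersection of line HW and line JS ⇒ D = (1/2, 0)
D = H + t·(W−H) with t = 3/2, so HD:DW = t:(1−t) = 3/2:-1/2

HD:DW = -3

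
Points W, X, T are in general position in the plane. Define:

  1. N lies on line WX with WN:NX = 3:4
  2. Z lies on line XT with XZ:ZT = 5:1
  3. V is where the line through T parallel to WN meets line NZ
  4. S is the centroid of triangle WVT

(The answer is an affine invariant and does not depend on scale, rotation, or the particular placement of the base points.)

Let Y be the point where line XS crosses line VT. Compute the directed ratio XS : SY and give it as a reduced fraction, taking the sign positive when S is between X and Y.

Assign W = (0, 0), X = (1, 0), T = (0, 1) — the answer is frame-independent, so this choice is without loss of generality.
1. N lies on line WX with WN:NX = 3:4 ⇒ N = (3/7, 0)
2. Z lies on line XT with XZ:ZT = 5:1 ⇒ Z = (1/6, 5/6)
3. V is where the line through T parallel to WN meets line NZ ⇒ V = (4/35, 1)
4. S is the centroid of triangle WVT ⇒ S = (4/105, 2/3)
line XS meets VT at Y = (-31/70, 1)
S = X + t·(Y−X) with t = 2/3, so XS:SY = 2/3:1/3

XS:SY = 2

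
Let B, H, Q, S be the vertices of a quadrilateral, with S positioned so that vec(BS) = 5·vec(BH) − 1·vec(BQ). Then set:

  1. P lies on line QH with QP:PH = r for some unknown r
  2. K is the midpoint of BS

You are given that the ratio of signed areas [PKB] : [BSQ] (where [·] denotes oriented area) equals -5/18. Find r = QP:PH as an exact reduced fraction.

r = 5/4

Assign B = (0, 0), H = (1, 0), Q = (0, 1), S = (5, -1) — the answer is frame-independent, so this choice is without loss of generality.
1. With QP:PH = r, write λ = r/(r+1) so P = Q + λ·(H−Q); P is affine-linear in λ
2. K is the midpoint of BS ⇒ K = (5/2, -1/2)
Every point depending on P is an affine combination of P and λ-independent points, so each such coordinate is linear in λ; the λ² term in each signed area is a multiple of (H−Q)×(H−Q) = 0, so 2·[PKB] and 2·[BSQ] are each linear in λ. Evaluating at λ=0 and λ=1:
  2·[PKB] = 2·λ − 5/2,   2·[BSQ] = 5
So [PKB]:[BSQ] = (2·λ − 5/2) / (5). Setting this equal to -5/18:
  2·λ − 5/2 = -5/18·(5)  ⇒  λ = 5/9
Then r = λ/(1−λ) = (5/9)/(4/9) = 5/4. Check: with r = 5/4, P = (5/9, 4/9) and [PKB]:[BSQ] = -5/18 as required.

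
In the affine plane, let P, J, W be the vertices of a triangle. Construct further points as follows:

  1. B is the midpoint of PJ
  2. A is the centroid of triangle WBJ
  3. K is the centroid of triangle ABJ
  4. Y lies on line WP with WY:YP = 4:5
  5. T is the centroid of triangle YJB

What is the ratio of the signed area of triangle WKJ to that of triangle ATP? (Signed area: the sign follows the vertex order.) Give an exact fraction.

Work in coordinates with P = (0, 0), J = (1, 0), W = (0, 1).
1. B is the midpoint of PJ ⇒ B = (1/2, 0)
2. A is the centroid of triangle WBJ ⇒ A = (1/2, 1/3)
3. K is the centroid of triangle ABJ ⇒ K = (2/3, 1/9)
4. Y lies on line WP with WY:YP = 4:5 ⇒ Y = (0, 5/9)
5. T is the centroid of triangle YJB ⇒ T = (1/2, 5/27)
2·[WKJ] = 2/9, 2·[ATP] = -2/27
[WKJ]:[ATP] = 2/9:-2/27 = -3

[WKJ]:[ATP] = -3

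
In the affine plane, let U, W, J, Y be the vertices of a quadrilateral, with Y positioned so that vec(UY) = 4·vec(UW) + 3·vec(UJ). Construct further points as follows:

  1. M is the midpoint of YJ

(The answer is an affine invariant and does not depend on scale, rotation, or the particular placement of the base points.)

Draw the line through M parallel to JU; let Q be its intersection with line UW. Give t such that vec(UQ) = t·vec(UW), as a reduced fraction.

t = 2

Work in coordinates with U = (0, 0), W = (1, 0), J = (0, 1), Y = (4, 3).
1. M is the midpoint of YJ ⇒ M = (2, 2)
through M parallel to JU: direction (0, -1); meets UW at Q = (2, 0)
Q = U + t·(W−U) with t = 2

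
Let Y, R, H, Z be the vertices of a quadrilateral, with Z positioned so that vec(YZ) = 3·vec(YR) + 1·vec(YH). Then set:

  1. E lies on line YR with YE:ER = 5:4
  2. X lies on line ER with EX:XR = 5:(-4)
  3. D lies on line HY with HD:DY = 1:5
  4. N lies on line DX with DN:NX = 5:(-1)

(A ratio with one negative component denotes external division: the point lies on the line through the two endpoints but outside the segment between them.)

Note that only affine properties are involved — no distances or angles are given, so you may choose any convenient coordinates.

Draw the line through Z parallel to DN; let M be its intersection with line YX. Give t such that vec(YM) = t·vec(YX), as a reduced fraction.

Set Y = (0, 0), R = (1, 0), H = (0, 1), Z = (3, 1); any affine frame gives the same invariant.
1. E lies on line YR with YE:ER = 5:4 ⇒ E = (5/9, 0)
2. X lies on line ER with EX:XR = 5:(-4) ⇒ X = (25/9, 0)
3. D lies on line HY with HD:DY = 1:5 ⇒ D = (0, 5/6)
4. N lies on line DX with DN:NX = 5:(-1) ⇒ N = (125/36, -5/24)
through Z parallel to DN: direction (125/36, -25/24); meets YX at M = (19/3, 0)
M = Y + t·(X−Y) with t = 57/25

t = 57/25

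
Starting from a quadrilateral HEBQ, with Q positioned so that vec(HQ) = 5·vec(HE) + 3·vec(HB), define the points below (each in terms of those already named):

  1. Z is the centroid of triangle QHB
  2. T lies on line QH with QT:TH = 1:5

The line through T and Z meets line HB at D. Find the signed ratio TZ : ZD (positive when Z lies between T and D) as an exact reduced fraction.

TZ:ZD = 3/2

Choose coordinates H = (0, 0), E = (1, 0), B = (0, 1), Q = (5, 3).
1. Z is the centroid of triangle QHB ⇒ Z = (5/3, 4/3)
2. T lies on line QH with QT:TH = 1:5 ⇒ T = (25/6, 5/2)
line TZ meets HB at D = (0, 5/9)
Z = T + t·(D−T) with t = 3/5, so TZ:ZD = 3/5:2/5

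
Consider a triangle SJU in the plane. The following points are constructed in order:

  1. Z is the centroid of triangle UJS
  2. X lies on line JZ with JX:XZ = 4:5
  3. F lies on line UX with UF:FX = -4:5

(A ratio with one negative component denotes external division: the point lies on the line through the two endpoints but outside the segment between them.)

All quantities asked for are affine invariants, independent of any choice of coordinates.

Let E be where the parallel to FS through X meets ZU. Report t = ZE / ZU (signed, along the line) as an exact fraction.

t = 30/11

Work in coordinates with S = (0, 0), J = (1, 0), U = (0, 1).
1. Z is the centroid of triangle UJS ⇒ Z = (1/3, 1/3)
2. X lies on line JZ with JX:XZ = 4:5 ⇒ X = (19/27, 4/27)
3. F lies on line UX with UF:FX = -4:5 ⇒ F = (-76/27, 119/27)
through X parallel to FS: direction (76/27, -119/27); meets ZU at E = (-19/33, 71/33)
E = Z + t·(U−Z) with t = 30/11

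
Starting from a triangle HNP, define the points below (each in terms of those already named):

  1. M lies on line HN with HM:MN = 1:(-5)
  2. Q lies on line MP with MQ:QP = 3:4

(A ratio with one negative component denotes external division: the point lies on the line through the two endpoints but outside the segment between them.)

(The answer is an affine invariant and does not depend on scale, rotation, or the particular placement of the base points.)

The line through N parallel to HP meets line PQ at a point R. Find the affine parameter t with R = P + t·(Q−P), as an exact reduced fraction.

Assign H = (0, 0), N = (1, 0), P = (0, 1) — the answer is frame-independent, so this choice is without loss of generality.
1. M lies on line HN with HM:MN = 1:(-5) ⇒ M = (-1/4, 0)
2. Q lies on line MP with MQ:QP = 3:4 ⇒ Q = (-1/7, 3/7)
through N parallel to HP: direction (0, 1); meets PQ at R = (1, 5)
R = P + t·(Q−P) with t = -7

t = -7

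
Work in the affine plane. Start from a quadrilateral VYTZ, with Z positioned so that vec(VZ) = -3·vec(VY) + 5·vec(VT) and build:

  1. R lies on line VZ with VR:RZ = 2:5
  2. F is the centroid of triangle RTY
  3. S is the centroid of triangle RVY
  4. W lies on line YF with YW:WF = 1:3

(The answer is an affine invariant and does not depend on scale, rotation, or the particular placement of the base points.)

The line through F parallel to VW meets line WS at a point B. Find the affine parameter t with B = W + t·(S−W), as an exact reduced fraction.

t = 153/89

Choose coordinates V = (0, 0), Y = (1, 0), T = (0, 1), Z = (-3, 5).
1. R lies on line VZ with VR:RZ = 2:5 ⇒ R = (-6/7, 10/7)
2. F is the centroid of triangle RTY ⇒ F = (1/21, 17/21)
3. S is the centroid of triangle RVY ⇒ S = (1/21, 10/21)
4. W lies on line YF with YW:WF = 1:3 ⇒ W = (16/21, 17/84)
through F parallel to VW: direction (16/21, 17/84); meets WS at B = (-871/1869, 1258/1869)
B = W + t·(S−W) with t = 153/89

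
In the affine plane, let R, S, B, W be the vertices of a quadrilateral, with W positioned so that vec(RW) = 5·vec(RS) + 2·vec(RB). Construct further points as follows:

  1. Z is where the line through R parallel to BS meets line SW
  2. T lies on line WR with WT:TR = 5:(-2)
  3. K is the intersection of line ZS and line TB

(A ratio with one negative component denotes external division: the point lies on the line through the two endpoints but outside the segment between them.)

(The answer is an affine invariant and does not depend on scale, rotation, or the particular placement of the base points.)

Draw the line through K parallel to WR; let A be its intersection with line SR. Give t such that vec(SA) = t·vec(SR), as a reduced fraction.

Set R = (0, 0), S = (1, 0), B = (0, 1), W = (5, 2); any affine frame gives the same invariant.
1. Z is where the line through R parallel to BS meets line SW ⇒ Z = (1/3, -1/3)
2. T lies on line WR with WT:TR = 5:(-2) ⇒ T = (-10/3, -4/3)
3. K is the intersection of line ZS and line TB ⇒ K = (-15/2, -17/4)
through K parallel to WR: direction (-5, -2); meets SR at A = (25/8, 0)
A = S + t·(R−S) with t = -17/8

t = -17/8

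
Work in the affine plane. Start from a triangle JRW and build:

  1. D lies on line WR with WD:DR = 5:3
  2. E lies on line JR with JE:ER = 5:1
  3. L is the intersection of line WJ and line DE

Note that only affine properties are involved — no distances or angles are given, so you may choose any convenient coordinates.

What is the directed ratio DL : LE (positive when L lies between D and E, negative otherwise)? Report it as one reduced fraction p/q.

DL:LE = -3/4

Work in coordinates with J = (0, 0), R = (1, 0), W = (0, 1).
1. D lies on line WR with WD:DR = 5:3 ⇒ D = (5/8, 3/8)
2. E lies on line JR with JE:ER = 5:1 ⇒ E = (5/6, 0)
3. L is the intersection of line WJ and line DE ⇒ L = (0, 3/2)
L = D + t·(E−D) with t = -3, so DL:LE = t:(1−t) = -3:4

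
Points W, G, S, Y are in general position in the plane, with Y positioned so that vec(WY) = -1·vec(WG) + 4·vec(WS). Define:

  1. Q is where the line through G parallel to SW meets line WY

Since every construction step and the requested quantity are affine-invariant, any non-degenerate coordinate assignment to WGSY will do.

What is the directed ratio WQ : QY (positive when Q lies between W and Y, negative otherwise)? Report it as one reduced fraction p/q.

WQ:QY = -1/2

Choose coordinates W = (0, 0), G = (1, 0), S = (0, 1), Y = (-1, 4).
1. Q is where the line through G parallel to SW meets line WY ⇒ Q = (1, -4)
Q = W + t·(Y−W) with t = -1, so WQ:QY = t:(1−t) = -1:2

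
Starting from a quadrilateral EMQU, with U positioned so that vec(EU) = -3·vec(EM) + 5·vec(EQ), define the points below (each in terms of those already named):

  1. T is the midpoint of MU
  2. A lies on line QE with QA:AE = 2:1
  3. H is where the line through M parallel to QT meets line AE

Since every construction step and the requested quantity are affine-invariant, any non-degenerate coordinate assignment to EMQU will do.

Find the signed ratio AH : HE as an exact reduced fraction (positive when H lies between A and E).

Choose coordinates E = (0, 0), M = (1, 0), Q = (0, 1), U = (-3, 5).
1. T is the midpoint of MU ⇒ T = (-1, 5/2)
2. A lies on line QE with QA:AE = 2:1 ⇒ A = (0, 1/3)
3. H is where the line through M parallel to QT meets line AE ⇒ H = (0, 3/2)
H = A + t·(E−A) with t = -7/2, so AH:HE = t:(1−t) = -7/2:9/2

AH:HE = -7/9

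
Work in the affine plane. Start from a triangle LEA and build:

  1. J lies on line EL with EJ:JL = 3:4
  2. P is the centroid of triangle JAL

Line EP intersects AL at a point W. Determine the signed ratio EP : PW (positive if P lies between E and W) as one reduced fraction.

EP:PW = 17/4

Work in coordinates with L = (0, 0), E = (1, 0), A = (0, 1).
1. J lies on line EL with EJ:JL = 3:4 ⇒ J = (4/7, 0)
2. P is the centroid of triangle JAL ⇒ P = (4/21, 1/3)
line EP meets AL at W = (0, 7/17)
P = E + t·(W−E) with t = 17/21, so EP:PW = 17/21:4/21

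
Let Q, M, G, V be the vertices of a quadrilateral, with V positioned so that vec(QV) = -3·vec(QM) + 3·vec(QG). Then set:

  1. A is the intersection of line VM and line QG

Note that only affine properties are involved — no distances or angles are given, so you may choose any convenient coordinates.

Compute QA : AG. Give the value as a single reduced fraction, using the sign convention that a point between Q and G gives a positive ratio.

QA:AG = 3

Work in coordinates with Q = (0, 0), M = (1, 0), G = (0, 1), V = (-3, 3).
1. A is the intersection of line VM and line QG ⇒ A = (0, 3/4)
A = Q + t·(G−Q) with t = 3/4, so QA:AG = t:(1−t) = 3/4:1/4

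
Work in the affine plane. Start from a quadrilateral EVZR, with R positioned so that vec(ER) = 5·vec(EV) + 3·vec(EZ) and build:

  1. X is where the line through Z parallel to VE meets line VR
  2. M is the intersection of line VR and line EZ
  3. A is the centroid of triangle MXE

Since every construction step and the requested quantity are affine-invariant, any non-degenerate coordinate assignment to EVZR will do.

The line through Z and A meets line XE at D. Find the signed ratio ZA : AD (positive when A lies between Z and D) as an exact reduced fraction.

Set E = (0, 0), V = (1, 0), Z = (0, 1), R = (5, 3); any affine frame gives the same invariant.
1. X is where the line through Z parallel to VE meets line VR ⇒ X = (7/3, 1)
2. M is the intersection of line VR and line EZ ⇒ M = (0, -3/4)
3. A is the centroid of triangle MXE ⇒ A = (7/9, 1/12)
line ZA meets XE at D = (28/45, 4/15)
A = Z + t·(D−Z) with t = 5/4, so ZA:AD = 5/4:-1/4

ZA:AD = -5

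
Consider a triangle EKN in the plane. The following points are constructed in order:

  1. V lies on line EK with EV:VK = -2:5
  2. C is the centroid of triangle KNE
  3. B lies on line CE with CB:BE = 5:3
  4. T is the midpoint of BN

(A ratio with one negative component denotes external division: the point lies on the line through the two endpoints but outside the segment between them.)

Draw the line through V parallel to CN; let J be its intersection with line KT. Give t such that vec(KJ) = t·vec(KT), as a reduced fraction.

Work in coordinates with E = (0, 0), K = (1, 0), N = (0, 1).
1. V lies on line EK with EV:VK = -2:5 ⇒ V = (-2/3, 0)
2. C is the centroid of triangle KNE ⇒ C = (1/3, 1/3)
3. B lies on line CE with CB:BE = 5:3 ⇒ B = (1/8, 1/8)
4. T is the midpoint of BN ⇒ T = (1/16, 9/16)
through V parallel to CN: direction (-1/3, 2/3); meets KT at J = (-29/21, 10/7)
J = K + t·(T−K) with t = 160/63

t = 160/63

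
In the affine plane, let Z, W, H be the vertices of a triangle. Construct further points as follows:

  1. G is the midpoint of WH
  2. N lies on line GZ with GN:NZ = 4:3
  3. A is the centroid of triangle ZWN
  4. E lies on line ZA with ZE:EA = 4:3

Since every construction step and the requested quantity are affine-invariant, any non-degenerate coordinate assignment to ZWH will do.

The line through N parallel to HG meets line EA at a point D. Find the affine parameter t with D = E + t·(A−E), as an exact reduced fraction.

t = 23/30

Work in coordinates with Z = (0, 0), W = (1, 0), H = (0, 1).
1. G is the midpoint of WH ⇒ G = (1/2, 1/2)
2. N lies on line GZ with GN:NZ = 4:3 ⇒ N = (3/14, 3/14)
3. A is the centroid of triangle ZWN ⇒ A = (17/42, 1/14)
4. E lies on line ZA with ZE:EA = 4:3 ⇒ E = (34/147, 2/49)
through N parallel to HG: direction (1/2, -1/2); meets EA at D = (51/140, 9/140)
D = E + t·(A−E) with t = 23/30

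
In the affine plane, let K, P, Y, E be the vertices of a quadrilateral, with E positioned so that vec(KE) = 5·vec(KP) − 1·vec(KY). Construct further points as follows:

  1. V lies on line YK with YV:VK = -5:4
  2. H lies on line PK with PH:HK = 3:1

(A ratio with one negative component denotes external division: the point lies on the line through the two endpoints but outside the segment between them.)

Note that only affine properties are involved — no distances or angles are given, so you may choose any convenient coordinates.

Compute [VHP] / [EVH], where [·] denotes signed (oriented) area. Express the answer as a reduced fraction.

[VHP]:[EVH] = 12/77

Set K = (0, 0), P = (1, 0), Y = (0, 1), E = (5, -1); any affine frame gives the same invariant.
1. V lies on line YK with YV:VK = -5:4 ⇒ V = (0, -4)
2. H lies on line PK with PH:HK = 3:1 ⇒ H = (1/4, 0)
2·[VHP] = -3, 2·[EVH] = -77/4
[VHP]:[EVH] = -3:-77/4 = 12/77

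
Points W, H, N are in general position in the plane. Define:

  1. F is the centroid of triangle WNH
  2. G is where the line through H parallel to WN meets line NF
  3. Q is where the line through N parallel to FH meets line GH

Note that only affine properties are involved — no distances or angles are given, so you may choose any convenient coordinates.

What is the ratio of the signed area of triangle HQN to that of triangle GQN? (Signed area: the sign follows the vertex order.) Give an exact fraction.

[HQN]:[GQN] = 1/3

Choose coordinates W = (0, 0), H = (1, 0), N = (0, 1).
1. F is the centroid of triangle WNH ⇒ F = (1/3, 1/3)
2. G is where the line through H parallel to WN meets line NF ⇒ G = (1, -1)
3. Q is where the line through N parallel to FH meets line GH ⇒ Q = (1, 1/2)
2·[HQN] = 1/2, 2·[GQN] = 3/2
[HQN]:[GQN] = 1/2:3/2 = 1/3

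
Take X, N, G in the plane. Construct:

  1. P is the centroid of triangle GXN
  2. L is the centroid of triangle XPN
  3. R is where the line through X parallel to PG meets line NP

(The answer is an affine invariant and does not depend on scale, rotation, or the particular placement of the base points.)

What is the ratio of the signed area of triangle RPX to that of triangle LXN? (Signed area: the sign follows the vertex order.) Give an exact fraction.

Assign X = (0, 0), N = (1, 0), G = (0, 1) — the answer is frame-independent, so this choice is without loss of generality.
1. P is the centroid of triangle GXN ⇒ P = (1/3, 1/3)
2. L is the centroid of triangle XPN ⇒ L = (4/9, 1/9)
3. R is where the line through X parallel to PG meets line NP ⇒ R = (-1/3, 2/3)
2·[RPX] = -1/3, 2·[LXN] = 1/9
[RPX]:[LXN] = -1/3:1/9 = -3

[RPX]:[LXN] = -3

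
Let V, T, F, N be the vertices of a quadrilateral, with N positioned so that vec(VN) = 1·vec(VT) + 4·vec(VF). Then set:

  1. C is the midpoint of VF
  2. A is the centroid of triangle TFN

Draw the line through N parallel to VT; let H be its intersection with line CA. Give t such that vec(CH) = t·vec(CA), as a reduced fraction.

t = 3

Work in coordinates with V = (0, 0), T = (1, 0), F = (0, 1), N = (1, 4).
1. C is the midpoint of VF ⇒ C = (0, 1/2)
2. A is the centroid of triangle TFN ⇒ A = (2/3, 5/3)
through N parallel to VT: direction (1, 0); meets CA at H = (2, 4)
H = C + t·(A−C) with t = 3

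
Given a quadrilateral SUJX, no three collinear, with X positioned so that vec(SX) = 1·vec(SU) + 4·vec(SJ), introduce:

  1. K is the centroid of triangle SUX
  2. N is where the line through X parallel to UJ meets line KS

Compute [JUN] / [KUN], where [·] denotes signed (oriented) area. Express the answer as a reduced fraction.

Work in coordinates with S = (0, 0), U = (1, 0), J = (0, 1), X = (1, 4).
1. K is the centroid of triangle SUX ⇒ K = (2/3, 4/3)
2. N is where the line through X parallel to UJ meets line KS ⇒ N = (5/3, 10/3)
2·[JUN] = 4, 2·[KUN] = 2
[JUN]:[KUN] = 4:2 = 2

[JUN]:[KUN] = 2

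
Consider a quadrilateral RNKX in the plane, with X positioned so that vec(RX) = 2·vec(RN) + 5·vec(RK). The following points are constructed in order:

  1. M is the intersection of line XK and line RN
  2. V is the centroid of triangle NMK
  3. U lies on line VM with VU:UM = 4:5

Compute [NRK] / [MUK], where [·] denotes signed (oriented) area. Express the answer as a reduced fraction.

[NRK]:[MUK] = -18/5

Assign R = (0, 0), N = (1, 0), K = (0, 1), X = (2, 5) — the answer is frame-independent, so this choice is without loss of generality.
1. M is the intersection of line XK and line RN ⇒ M = (-1/2, 0)
2. V is the centroid of triangle NMK ⇒ V = (1/6, 1/3)
3. U lies on line VM with VU:UM = 4:5 ⇒ U = (-7/54, 5/27)
2·[NRK] = -1, 2·[MUK] = 5/18
[NRK]:[MUK] = -1:5/18 = -18/5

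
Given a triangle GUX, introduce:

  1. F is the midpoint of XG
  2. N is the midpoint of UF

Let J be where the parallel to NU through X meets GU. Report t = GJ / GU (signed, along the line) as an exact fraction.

Set G = (0, 0), U = (1, 0), X = (0, 1); any affine frame gives the same invariant.
1. F is the midpoint of XG ⇒ F = (0, 1/2)
2. N is the midpoint of UF ⇒ N = (1/2, 1/4)
through X parallel to NU: direction (1/2, -1/4); meets GU at J = (2, 0)
J = G + t·(U−G) with t = 2

t = 2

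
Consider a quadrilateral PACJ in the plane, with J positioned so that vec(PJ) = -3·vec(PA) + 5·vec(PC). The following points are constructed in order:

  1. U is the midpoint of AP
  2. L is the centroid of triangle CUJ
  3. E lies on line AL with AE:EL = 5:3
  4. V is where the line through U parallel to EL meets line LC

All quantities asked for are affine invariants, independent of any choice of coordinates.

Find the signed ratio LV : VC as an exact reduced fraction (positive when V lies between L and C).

LV:VC = -6/5

Set P = (0, 0), A = (1, 0), C = (0, 1), J = (-3, 5); any affine frame gives the same invariant.
1. U is the midpoint of AP ⇒ U = (1/2, 0)
2. L is the centroid of triangle CUJ ⇒ L = (-5/6, 2)
3. E lies on line AL with AE:EL = 5:3 ⇒ E = (-7/48, 5/4)
4. V is where the line through U parallel to EL meets line LC ⇒ V = (25/6, -4)
V = L + t·(C−L) with t = 6, so LV:VC = t:(1−t) = 6:-5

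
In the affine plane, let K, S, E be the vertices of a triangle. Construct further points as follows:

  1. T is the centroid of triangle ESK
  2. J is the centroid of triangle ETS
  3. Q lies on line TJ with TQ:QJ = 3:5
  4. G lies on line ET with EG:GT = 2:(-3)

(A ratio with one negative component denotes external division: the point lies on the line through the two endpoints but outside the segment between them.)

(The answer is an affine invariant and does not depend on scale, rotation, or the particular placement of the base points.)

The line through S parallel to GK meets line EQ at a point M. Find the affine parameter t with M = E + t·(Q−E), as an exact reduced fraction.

t = 40/11

Assign K = (0, 0), S = (1, 0), E = (0, 1) — the answer is frame-independent, so this choice is without loss of generality.
1. T is the centroid of triangle ESK ⇒ T = (1/3, 1/3)
2. J is the centroid of triangle ETS ⇒ J = (4/9, 4/9)
3. Q lies on line TJ with TQ:QJ = 3:5 ⇒ Q = (3/8, 3/8)
4. G lies on line ET with EG:GT = 2:(-3) ⇒ G = (-2/3, 7/3)
through S parallel to GK: direction (2/3, -7/3); meets EQ at M = (15/11, -14/11)
M = E + t·(Q−E) with t = 40/11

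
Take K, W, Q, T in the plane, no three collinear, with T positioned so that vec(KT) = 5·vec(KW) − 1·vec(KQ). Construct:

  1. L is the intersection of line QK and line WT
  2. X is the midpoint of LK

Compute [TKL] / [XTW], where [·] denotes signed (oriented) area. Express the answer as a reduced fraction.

Set K = (0, 0), W = (1, 0), Q = (0, 1), T = (5, -1); any affine frame gives the same invariant.
1. L is the intersection of line QK and line WT ⇒ L = (0, 1/4)
2. X is the midpoint of LK ⇒ X = (0, 1/8)
2·[TKL] = -5/4, 2·[XTW] = 1/2
[TKL]:[XTW] = -5/4:1/2 = -5/2

[TKL]:[XTW] = -5/2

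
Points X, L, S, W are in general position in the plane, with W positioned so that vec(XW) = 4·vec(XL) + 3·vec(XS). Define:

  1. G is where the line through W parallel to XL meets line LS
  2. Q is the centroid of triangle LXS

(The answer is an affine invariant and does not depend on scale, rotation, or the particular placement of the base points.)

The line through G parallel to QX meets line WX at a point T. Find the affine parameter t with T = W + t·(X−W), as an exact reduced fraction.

t = 6

Choose coordinates X = (0, 0), L = (1, 0), S = (0, 1), W = (4, 3).
1. G is where the line through W parallel to XL meets line LS ⇒ G = (-2, 3)
2. Q is the centroid of triangle LXS ⇒ Q = (1/3, 1/3)
through G parallel to QX: direction (-1/3, -1/3); meets WX at T = (-20, -15)
T = W + t·(X−W) with t = 6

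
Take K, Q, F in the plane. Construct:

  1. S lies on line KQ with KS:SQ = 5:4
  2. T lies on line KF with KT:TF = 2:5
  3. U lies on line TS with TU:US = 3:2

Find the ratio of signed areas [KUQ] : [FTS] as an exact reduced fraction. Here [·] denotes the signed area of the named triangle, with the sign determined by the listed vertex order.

Assign K = (0, 0), Q = (1, 0), F = (0, 1) — the answer is frame-independent, so this choice is without loss of generality.
1. S lies on line KQ with KS:SQ = 5:4 ⇒ S = (5/9, 0)
2. T lies on line KF with KT:TF = 2:5 ⇒ T = (0, 2/7)
3. U lies on line TS with TU:US = 3:2 ⇒ U = (1/3, 4/35)
2·[KUQ] = -4/35, 2·[FTS] = 25/63
[KUQ]:[FTS] = -4/35:25/63 = -36/125

[KUQ]:[FTS] = -36/125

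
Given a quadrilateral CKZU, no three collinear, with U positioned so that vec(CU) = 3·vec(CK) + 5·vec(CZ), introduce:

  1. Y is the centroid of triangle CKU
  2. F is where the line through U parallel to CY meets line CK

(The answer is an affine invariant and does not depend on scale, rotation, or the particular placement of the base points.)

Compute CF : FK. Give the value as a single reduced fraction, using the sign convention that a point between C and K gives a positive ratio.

CF:FK = -1/2

Choose coordinates C = (0, 0), K = (1, 0), Z = (0, 1), U = (3, 5).
1. Y is the centroid of triangle CKU ⇒ Y = (4/3, 5/3)
2. F is where the line through U parallel to CY meets line CK ⇒ F = (-1, 0)
F = C + t·(K−C) with t = -1, so CF:FK = t:(1−t) = -1:2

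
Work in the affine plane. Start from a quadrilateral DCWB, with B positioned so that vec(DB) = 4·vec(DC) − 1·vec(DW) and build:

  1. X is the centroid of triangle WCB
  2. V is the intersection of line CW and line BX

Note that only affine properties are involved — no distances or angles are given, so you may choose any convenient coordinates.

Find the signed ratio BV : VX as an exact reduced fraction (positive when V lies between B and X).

Choose coordinates D = (0, 0), C = (1, 0), W = (0, 1), B = (4, -1).
1. X is the centroid of triangle WCB ⇒ X = (5/3, 0)
2. V is the intersection of line CW and line BX ⇒ V = (1/2, 1/2)
V = B + t·(X−B) with t = 3/2, so BV:VX = t:(1−t) = 3/2:-1/2

BV:VX = -3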